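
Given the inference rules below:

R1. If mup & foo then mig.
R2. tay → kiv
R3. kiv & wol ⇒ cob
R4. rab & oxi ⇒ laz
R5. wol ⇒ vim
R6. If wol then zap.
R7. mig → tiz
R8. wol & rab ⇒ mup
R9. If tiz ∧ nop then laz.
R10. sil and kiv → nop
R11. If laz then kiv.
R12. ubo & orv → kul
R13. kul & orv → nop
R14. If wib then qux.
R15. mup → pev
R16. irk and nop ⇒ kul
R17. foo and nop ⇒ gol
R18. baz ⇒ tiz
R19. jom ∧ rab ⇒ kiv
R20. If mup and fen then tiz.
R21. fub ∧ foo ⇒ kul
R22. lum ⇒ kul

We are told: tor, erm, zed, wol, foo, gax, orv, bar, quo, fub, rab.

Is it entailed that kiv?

Yes

mup  (by R8: wol, rab)
kul  (by R21: fub, foo)
mig  (by R1: mup, foo)
tiz  (by R7: mig)
nop  (by R13: kul, orv)
laz  (by R9: tiz, nop)
kiv  (by R11: laz)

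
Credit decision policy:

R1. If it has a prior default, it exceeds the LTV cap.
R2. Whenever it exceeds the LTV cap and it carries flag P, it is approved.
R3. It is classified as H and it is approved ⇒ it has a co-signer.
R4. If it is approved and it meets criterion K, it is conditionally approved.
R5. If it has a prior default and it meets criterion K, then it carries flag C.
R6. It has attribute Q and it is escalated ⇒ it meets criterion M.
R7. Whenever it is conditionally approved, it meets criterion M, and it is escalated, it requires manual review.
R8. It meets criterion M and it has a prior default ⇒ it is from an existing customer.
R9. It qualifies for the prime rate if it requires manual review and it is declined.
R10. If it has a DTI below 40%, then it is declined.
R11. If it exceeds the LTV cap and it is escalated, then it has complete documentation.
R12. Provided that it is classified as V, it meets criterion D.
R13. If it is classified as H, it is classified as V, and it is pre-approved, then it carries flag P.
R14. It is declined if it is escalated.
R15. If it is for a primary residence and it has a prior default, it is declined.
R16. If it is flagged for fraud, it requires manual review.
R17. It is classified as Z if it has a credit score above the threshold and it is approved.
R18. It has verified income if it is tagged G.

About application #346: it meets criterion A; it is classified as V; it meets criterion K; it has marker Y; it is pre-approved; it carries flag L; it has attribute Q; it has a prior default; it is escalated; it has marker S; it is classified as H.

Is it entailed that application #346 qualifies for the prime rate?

By R1 (it has a prior default): it exceeds the LTV cap.
By R6 (it has attribute Q, it is escalated): it meets criterion M.
By R13 (it is classified as H, it is classified as V, it is pre-approved): it carries flag P.
By R14 (it is escalated): it is declined.
By R2 (it exceeds the LTV cap, it carries flag P): it is approved.
By R4 (it is approved, it meets criterion K): it is conditionally approved.
By R7 (it is conditionally approved, it meets criterion M, it is escalated): it requires manual review.
By R9 (it requires manual review, it is declined): it qualifies for the prime rate.

Yes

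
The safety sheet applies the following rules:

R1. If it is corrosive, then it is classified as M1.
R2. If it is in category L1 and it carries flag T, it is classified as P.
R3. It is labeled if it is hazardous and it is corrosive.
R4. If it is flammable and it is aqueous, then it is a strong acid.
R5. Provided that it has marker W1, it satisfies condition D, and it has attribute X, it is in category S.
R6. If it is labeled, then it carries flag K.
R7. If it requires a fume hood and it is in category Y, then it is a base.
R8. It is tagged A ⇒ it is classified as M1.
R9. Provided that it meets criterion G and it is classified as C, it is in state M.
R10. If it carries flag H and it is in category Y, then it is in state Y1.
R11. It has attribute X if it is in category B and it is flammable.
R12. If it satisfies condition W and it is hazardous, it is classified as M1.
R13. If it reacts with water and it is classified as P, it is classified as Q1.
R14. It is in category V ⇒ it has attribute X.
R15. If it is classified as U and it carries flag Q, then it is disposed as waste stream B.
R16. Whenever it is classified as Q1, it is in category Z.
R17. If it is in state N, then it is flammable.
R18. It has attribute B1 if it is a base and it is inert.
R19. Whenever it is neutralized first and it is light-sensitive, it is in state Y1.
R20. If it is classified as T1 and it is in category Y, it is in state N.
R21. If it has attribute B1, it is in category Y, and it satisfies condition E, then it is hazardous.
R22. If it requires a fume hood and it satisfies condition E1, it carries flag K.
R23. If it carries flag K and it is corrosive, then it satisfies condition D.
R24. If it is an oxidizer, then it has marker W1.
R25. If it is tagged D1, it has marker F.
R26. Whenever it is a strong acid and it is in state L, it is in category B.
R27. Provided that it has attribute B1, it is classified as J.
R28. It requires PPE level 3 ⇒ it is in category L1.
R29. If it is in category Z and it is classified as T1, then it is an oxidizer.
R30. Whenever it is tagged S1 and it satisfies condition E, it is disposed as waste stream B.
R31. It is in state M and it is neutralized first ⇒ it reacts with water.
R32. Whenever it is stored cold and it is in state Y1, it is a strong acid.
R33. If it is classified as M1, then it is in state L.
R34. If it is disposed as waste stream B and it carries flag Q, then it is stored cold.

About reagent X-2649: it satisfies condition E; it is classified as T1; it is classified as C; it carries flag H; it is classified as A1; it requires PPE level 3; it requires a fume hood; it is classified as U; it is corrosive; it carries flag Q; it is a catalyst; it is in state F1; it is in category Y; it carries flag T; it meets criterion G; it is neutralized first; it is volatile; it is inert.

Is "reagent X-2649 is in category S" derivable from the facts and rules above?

By R1 (it is corrosive): it is classified as M1.
By R7 (it requires a fume hood, it is in category Y): it is a base.
By R9 (it meets criterion G, it is classified as C): it is in state M.
By R10 (it carries flag H, it is in category Y): it is in state Y1.
By R15 (it is classified as U, it carries flag Q): it is disposed as waste stream B.
By R18 (it is a base, it is inert): it has attribute B1.
By R20 (it is classified as T1, it is in category Y): it is in state N.
By R21 (it has attribute B1, it is in category Y, it satisfies condition E): it is hazardous.
By R28 (it requires PPE level 3): it is in category L1.
By R31 (it is in state M, it is neutralized first): it reacts with water.
By R33 (it is classified as M1): it is in state L.
By R34 (it is disposed as waste stream B, it carries flag Q): it is stored cold.
By R2 (it is in category L1, it carries flag T): it is classified as P.
By R3 (it is hazardous, it is corrosive): it is labeled.
By R6 (it is labeled): it carries flag K.
By R13 (it reacts with water, it is classified as P): it is classified as Q1.
By R16 (it is classified as Q1): it is in category Z.
By R17 (it is in state N): it is flammable.
By R23 (it carries flag K, it is corrosive): it satisfies condition D.
By R29 (it is in category Z, it is classified as T1): it is an oxidizer.
By R32 (it is stored cold, it is in state Y1): it is a strong acid.
By R24 (it is an oxidizer): it has marker W1.
By R26 (it is a strong acid, it is in state L): it is in category B.
By R11 (it is in category B, it is flammable): it has attribute X.
By R5 (it has marker W1, it satisfies condition D, it has attribute X): it is in category S.

Yes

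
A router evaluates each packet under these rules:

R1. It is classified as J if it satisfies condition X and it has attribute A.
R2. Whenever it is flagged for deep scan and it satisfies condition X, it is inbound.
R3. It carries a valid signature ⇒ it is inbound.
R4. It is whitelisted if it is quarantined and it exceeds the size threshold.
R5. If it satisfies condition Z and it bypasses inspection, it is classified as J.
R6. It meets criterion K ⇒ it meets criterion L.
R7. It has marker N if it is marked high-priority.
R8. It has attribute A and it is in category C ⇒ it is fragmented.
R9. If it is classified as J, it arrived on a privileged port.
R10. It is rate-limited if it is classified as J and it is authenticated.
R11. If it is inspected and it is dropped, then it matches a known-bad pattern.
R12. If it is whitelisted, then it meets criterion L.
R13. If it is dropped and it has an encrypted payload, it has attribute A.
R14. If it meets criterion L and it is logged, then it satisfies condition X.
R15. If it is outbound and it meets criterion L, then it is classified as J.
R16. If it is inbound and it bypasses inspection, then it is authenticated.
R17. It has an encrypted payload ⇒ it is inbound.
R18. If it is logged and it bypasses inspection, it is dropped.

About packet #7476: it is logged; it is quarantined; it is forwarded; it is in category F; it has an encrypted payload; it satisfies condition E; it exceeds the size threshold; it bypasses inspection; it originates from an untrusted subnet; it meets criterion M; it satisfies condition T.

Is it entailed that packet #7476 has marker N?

Forward chaining from the given facts derives: is whitelisted, meets criterion L, satisfies condition X, is inbound, is dropped, has attribute A, is authenticated, is classified as J, arrived on a privileged port, is rate-limited.
The only rule concluding "it has marker N" is R7, which needs "it is marked high-priority"; that is never established.

No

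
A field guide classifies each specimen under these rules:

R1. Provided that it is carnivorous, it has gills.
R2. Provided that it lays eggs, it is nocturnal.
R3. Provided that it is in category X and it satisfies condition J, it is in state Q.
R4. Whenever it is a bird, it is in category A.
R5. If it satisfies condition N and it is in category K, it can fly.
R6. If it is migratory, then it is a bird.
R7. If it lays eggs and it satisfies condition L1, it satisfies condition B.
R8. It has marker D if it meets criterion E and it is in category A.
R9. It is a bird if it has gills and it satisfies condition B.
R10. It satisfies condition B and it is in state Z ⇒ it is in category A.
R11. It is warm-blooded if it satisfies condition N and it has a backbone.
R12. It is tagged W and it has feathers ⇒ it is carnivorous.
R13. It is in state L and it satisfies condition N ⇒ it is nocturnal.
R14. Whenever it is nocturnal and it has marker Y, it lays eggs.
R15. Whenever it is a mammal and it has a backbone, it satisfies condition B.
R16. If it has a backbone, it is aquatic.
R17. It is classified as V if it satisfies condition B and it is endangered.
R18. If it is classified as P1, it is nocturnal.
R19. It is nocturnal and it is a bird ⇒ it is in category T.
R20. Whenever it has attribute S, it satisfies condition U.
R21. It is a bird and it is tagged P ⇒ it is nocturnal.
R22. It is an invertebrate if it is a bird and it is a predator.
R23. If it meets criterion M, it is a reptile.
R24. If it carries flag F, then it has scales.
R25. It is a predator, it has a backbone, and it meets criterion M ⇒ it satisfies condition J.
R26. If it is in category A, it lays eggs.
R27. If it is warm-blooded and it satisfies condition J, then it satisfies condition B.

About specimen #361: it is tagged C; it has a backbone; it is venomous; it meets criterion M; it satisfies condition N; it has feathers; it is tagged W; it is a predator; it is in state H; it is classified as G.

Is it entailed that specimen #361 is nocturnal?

By R11 (it satisfies condition N, it has a backbone): it is warm-blooded.
By R12 (it is tagged W, it has feathers): it is carnivorous.
By R25 (it is a predator, it has a backbone, it meets criterion M): it satisfies condition J.
By R27 (it is warm-blooded, it satisfies condition J): it satisfies condition B.
By R1 (it is carnivorous): it has gills.
By R9 (it has gills, it satisfies condition B): it is a bird.
By R4 (it is a bird): it is in category A.
By R26 (it is in category A): it lays eggs.
By R2 (it lays eggs): it is nocturnal.

Yes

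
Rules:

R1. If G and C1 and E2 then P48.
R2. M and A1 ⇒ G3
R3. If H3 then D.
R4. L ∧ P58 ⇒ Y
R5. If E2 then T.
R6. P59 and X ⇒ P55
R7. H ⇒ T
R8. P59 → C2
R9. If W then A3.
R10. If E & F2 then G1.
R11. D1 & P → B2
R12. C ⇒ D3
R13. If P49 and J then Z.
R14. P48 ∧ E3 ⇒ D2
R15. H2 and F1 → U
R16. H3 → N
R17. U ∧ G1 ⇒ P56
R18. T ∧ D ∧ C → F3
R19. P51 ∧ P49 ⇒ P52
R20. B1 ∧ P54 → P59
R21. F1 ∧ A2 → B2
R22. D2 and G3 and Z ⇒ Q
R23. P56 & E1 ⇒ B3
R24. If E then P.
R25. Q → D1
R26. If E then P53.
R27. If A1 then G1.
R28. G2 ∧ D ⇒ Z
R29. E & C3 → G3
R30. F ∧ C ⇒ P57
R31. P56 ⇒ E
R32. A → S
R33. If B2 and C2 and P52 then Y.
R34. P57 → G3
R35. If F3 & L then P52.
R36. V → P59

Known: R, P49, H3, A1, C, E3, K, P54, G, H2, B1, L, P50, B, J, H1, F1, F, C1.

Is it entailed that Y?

Forward chaining from the given facts derives: D, D3, Z, U, N, P59, G1, P57, G3, C2, P56, E, P, P53.
Rules concluding Y: R4 needs P58; R33 needs B2 — none of these are established.

No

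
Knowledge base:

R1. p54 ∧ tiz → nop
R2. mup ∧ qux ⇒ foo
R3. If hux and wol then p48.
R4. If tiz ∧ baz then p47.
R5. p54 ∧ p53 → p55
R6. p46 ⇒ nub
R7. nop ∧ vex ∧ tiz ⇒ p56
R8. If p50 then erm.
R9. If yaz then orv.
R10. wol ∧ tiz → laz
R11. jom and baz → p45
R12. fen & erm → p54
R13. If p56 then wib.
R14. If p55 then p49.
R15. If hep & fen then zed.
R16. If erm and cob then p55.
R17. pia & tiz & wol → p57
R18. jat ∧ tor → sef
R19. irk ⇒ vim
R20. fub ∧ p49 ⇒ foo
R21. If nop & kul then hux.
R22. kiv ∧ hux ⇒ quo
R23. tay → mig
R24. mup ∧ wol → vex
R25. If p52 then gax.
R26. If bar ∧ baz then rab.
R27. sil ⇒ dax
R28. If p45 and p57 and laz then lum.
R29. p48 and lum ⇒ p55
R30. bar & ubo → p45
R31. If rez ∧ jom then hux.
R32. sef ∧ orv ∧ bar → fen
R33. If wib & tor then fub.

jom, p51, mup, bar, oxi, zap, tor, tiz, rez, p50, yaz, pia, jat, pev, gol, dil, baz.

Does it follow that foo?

No

Forward chaining from the given facts derives: p47, erm, orv, p45, sef, rab, hux, fen, p54, nop.
Rules concluding foo: R2 needs qux; R20 needs fub — none of these are established.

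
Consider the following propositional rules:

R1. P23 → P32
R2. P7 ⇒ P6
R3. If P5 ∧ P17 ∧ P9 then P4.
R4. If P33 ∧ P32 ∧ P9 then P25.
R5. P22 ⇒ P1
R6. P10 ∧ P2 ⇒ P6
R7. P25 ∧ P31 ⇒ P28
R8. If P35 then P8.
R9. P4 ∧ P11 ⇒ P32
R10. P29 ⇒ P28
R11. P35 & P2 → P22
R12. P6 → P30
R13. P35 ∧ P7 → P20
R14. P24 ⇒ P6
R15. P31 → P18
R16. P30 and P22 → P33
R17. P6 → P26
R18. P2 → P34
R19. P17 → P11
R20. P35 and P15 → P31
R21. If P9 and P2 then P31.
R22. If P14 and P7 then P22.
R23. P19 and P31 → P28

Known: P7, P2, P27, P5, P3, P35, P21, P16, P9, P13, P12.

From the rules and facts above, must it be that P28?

No

Forward chaining from the given facts derives: P6, P8, P22, P30, P20, P33, P26, P34, P31, P1, P18.
Rules concluding P28: R7 needs P25; R10 needs P29; R23 needs P19 — none of these are established.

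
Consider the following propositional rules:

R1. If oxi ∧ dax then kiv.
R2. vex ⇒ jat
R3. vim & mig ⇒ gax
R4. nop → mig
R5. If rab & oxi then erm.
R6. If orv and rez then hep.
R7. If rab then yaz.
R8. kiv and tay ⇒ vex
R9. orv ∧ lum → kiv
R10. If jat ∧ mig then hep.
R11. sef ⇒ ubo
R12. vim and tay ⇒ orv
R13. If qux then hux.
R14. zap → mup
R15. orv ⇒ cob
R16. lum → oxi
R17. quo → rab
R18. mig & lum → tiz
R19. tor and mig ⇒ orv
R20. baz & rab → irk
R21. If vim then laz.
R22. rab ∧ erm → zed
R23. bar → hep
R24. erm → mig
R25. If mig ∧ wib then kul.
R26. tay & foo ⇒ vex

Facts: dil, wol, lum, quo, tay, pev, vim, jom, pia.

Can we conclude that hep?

Yes

orv  (by R12: vim, tay)
oxi  (by R16: lum)
rab  (by R17: quo)
erm  (by R5: rab, oxi)
kiv  (by R9: orv, lum)
mig  (by R24: erm)
vex  (by R8: kiv, tay)
jat  (by R2: vex)
hep  (by R10: jat, mig)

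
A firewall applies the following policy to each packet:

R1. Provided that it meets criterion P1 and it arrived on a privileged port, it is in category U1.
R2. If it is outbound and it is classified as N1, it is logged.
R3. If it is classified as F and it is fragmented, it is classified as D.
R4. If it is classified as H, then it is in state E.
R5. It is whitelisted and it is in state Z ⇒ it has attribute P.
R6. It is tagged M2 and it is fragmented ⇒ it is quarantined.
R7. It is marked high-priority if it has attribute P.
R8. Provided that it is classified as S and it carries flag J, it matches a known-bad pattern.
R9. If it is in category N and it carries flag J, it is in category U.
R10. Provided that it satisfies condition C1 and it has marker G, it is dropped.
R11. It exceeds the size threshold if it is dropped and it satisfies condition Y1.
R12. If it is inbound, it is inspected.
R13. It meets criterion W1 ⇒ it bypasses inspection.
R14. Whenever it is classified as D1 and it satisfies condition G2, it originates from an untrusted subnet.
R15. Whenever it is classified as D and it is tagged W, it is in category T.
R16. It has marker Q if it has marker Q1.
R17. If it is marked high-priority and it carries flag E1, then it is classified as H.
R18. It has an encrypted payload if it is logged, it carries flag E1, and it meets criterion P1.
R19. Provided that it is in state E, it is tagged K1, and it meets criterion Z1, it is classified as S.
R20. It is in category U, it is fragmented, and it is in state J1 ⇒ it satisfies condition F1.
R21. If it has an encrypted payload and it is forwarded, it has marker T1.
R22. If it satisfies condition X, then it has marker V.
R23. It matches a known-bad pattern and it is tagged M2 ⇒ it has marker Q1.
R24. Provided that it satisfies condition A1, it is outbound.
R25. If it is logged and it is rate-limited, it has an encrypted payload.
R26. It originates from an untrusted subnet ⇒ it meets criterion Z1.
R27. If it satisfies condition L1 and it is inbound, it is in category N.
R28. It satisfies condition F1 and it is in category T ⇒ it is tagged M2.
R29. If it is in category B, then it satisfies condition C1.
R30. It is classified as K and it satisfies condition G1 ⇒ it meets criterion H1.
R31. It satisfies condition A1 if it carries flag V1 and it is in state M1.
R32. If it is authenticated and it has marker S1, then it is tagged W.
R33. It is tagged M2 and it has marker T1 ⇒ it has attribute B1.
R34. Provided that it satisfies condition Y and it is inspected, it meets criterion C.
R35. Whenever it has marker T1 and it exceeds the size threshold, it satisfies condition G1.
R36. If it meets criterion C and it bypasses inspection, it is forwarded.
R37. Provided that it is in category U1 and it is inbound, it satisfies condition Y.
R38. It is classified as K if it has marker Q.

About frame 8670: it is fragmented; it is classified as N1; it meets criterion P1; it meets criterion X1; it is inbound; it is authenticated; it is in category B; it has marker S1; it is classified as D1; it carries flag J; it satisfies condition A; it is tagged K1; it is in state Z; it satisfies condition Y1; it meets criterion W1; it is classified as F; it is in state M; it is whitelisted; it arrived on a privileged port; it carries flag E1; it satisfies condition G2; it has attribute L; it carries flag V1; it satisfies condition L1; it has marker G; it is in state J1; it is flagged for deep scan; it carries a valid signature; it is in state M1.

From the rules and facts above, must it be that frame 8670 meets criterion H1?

Yes

By R1 (it meets criterion P1, it arrived on a privileged port): it is in category U1.
By R3 (it is classified as F, it is fragmented): it is classified as D.
By R5 (it is whitelisted, it is in state Z): it has attribute P.
By R7 (it has attribute P): it is marked high-priority.
By R12 (it is inbound): it is inspected.
By R13 (it meets criterion W1): it bypasses inspection.
By R14 (it is classified as D1, it satisfies condition G2): it originates from an untrusted subnet.
By R17 (it is marked high-priority, it carries flag E1): it is classified as H.
By R26 (it originates from an untrusted subnet): it meets criterion Z1.
By R27 (it satisfies condition L1, it is inbound): it is in category N.
By R29 (it is in category B): it satisfies condition C1.
By R31 (it carries flag V1, it is in state M1): it satisfies condition A1.
By R32 (it is authenticated, it has marker S1): it is tagged W.
By R37 (it is in category U1, it is inbound): it satisfies condition Y.
By R4 (it is classified as H): it is in state E.
By R9 (it is in category N, it carries flag J): it is in category U.
By R10 (it satisfies condition C1, it has marker G): it is dropped.
By R11 (it is dropped, it satisfies condition Y1): it exceeds the size threshold.
By R15 (it is classified as D, it is tagged W): it is in category T.
By R19 (it is in state E, it is tagged K1, it meets criterion Z1): it is classified as S.
By R20 (it is in category U, it is fragmented, it is in state J1): it satisfies condition F1.
By R24 (it satisfies condition A1): it is outbound.
By R28 (it satisfies condition F1, it is in category T): it is tagged M2.
By R34 (it satisfies condition Y, it is inspected): it meets criterion C.
By R36 (it meets criterion C, it bypasses inspection): it is forwarded.
By R2 (it is outbound, it is classified as N1): it is logged.
By R8 (it is classified as S, it carries flag J): it matches a known-bad pattern.
By R18 (it is logged, it carries flag E1, it meets criterion P1): it has an encrypted payload.
By R21 (it has an encrypted payload, it is forwarded): it has marker T1.
By R23 (it matches a known-bad pattern, it is tagged M2): it has marker Q1.
By R35 (it has marker T1, it exceeds the size threshold): it satisfies condition G1.
By R16 (it has marker Q1): it has marker Q.
By R38 (it has marker Q): it is classified as K.
By R30 (it is classified as K, it satisfies condition G1): it meets criterion H1.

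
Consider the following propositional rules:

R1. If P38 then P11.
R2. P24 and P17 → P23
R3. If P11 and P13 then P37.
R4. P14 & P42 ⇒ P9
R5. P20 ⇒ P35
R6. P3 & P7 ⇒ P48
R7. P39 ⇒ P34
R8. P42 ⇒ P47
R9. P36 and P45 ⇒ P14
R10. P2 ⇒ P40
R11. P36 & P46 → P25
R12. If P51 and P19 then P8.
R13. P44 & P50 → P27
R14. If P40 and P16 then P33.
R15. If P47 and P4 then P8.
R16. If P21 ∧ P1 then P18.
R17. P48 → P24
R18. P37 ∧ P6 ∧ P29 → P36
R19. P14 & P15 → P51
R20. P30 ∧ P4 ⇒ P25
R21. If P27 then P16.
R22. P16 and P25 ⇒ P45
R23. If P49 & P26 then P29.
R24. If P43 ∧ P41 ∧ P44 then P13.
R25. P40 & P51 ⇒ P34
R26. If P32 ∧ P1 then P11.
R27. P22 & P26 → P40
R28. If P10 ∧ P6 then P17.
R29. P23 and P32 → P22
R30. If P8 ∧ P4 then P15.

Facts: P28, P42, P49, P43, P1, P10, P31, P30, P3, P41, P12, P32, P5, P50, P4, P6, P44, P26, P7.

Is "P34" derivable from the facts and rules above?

Yes

P48  (by R6: P3, P7)
P47  (by R8: P42)
P27  (by R13: P44, P50)
P8  (by R15: P47, P4)
P24  (by R17: P48)
P25  (by R20: P30, P4)
P16  (by R21: P27)
P45  (by R22: P16, P25)
P29  (by R23: P49, P26)
P13  (by R24: P43, P41, P44)
P11  (by R26: P32, P1)
P17  (by R28: P10, P6)
P15  (by R30: P8, P4)
P23  (by R2: P24, P17)
P37  (by R3: P11, P13)
P36  (by R18: P37, P6, P29)
P22  (by R29: P23, P32)
P14  (by R9: P36, P45)
P51  (by R19: P14, P15)
P40  (by R27: P22, P26)
P34  (by R25: P40, P51)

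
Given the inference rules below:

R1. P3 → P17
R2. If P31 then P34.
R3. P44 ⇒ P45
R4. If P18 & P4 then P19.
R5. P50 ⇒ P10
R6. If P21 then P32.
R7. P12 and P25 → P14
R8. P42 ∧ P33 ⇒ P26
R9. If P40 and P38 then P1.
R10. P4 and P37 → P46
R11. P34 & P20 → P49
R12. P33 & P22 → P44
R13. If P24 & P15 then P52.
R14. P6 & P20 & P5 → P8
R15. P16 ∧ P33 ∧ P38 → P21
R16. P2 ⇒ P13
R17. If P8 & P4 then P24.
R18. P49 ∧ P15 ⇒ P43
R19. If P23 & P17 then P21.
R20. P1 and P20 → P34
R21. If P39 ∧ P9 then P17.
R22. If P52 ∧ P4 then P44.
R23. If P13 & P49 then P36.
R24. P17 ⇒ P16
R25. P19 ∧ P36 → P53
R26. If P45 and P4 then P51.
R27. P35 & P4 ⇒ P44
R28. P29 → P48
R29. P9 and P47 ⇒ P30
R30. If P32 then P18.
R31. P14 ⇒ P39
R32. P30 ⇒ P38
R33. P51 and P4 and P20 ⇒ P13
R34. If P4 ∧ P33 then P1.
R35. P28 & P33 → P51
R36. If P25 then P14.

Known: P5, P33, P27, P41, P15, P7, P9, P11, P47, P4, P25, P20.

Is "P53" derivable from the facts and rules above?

Forward chaining from the given facts derives: P30, P38, P1, P14, P34, P39, P49, P43, P17, P16, P21, P32, P18, P19.
The only rule concluding P53 is R25, which needs P36; that is never established.

No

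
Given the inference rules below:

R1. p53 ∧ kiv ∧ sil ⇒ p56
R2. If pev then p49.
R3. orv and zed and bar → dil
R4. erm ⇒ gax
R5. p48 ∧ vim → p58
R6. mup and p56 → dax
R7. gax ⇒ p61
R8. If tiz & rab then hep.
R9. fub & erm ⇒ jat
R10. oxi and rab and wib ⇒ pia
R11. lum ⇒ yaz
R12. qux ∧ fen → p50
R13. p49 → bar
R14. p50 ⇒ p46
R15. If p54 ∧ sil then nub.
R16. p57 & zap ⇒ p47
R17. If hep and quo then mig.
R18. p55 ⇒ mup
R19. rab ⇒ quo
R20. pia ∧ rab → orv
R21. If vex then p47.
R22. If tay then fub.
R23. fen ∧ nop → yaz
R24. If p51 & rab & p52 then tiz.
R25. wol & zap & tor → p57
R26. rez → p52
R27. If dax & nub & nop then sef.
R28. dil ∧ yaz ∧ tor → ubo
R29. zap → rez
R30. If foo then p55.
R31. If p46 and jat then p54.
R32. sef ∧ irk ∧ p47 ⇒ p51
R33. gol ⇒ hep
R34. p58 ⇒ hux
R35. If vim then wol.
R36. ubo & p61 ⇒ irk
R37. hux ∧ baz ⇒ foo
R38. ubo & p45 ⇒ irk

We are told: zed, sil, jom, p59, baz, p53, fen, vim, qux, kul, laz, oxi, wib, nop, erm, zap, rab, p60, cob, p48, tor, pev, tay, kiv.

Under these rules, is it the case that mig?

Yes

p56  (by R1: p53, kiv, sil)
p49  (by R2: pev)
gax  (by R4: erm)
p58  (by R5: p48, vim)
p61  (by R7: gax)
pia  (by R10: oxi, rab, wib)
p50  (by R12: qux, fen)
bar  (by R13: p49)
p46  (by R14: p50)
quo  (by R19: rab)
orv  (by R20: pia, rab)
fub  (by R22: tay)
yaz  (by R23: fen, nop)
rez  (by R29: zap)
hux  (by R34: p58)
wol  (by R35: vim)
foo  (by R37: hux, baz)
dil  (by R3: orv, zed, bar)
jat  (by R9: fub, erm)
p57  (by R25: wol, zap, tor)
p52  (by R26: rez)
ubo  (by R28: dil, yaz, tor)
p55  (by R30: foo)
p54  (by R31: p46, jat)
irk  (by R36: ubo, p61)
nub  (by R15: p54, sil)
p47  (by R16: p57, zap)
mup  (by R18: p55)
dax  (by R6: mup, p56)
sef  (by R27: dax, nub, nop)
p51  (by R32: sef, irk, p47)
tiz  (by R24: p51, rab, p52)
hep  (by R8: tiz, rab)
mig  (by R17: hep, quo)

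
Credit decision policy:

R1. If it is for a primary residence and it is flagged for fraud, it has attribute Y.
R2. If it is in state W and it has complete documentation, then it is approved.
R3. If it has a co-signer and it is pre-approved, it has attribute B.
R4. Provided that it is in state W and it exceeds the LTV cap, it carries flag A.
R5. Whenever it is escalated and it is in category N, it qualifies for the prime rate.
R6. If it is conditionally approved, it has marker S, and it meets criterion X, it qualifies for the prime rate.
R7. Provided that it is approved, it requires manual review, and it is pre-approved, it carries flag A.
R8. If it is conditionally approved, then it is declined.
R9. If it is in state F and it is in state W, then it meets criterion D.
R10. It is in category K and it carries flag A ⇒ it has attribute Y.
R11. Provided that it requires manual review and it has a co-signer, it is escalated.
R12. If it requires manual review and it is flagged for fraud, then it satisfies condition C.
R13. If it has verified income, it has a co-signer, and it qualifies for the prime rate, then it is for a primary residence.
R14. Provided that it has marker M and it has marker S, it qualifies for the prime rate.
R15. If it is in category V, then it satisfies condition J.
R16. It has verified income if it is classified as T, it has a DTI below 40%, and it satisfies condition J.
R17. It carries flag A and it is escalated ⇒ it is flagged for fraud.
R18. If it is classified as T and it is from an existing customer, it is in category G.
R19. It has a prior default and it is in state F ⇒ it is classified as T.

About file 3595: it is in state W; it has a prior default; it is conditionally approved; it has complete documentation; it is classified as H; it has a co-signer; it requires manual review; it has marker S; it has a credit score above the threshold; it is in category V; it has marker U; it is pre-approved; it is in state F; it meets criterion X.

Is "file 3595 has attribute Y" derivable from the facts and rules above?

Forward chaining from the given facts derives: is approved, has attribute B, qualifies for the prime rate, carries flag A, is declined, meets criterion D, is escalated, satisfies condition J, is flagged for fraud, is classified as T, satisfies condition C.
Rules concluding "it has attribute Y": R1 needs "it is for a primary residence"; R10 needs "it is in category K" — none of these are established.

No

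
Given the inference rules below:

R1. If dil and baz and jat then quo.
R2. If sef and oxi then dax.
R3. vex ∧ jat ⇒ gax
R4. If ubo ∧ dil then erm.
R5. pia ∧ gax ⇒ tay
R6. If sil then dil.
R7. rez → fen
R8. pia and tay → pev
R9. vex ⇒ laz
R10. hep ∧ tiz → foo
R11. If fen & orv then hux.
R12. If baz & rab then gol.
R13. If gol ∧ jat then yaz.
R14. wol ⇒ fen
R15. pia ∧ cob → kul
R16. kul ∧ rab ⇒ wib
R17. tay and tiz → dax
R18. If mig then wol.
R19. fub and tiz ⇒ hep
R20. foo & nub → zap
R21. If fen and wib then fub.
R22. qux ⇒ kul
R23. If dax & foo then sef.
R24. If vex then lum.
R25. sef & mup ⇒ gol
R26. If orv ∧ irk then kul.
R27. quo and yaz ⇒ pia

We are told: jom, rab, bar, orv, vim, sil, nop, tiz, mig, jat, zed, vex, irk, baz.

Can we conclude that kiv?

Forward chaining from the given facts derives: gax, dil, laz, gol, yaz, wol, lum, kul, quo, fen, wib, fub, pia, tay, pev, hux, dax, hep, foo, sef.
No rule has kiv as its conclusion, and it is not among the given facts.

No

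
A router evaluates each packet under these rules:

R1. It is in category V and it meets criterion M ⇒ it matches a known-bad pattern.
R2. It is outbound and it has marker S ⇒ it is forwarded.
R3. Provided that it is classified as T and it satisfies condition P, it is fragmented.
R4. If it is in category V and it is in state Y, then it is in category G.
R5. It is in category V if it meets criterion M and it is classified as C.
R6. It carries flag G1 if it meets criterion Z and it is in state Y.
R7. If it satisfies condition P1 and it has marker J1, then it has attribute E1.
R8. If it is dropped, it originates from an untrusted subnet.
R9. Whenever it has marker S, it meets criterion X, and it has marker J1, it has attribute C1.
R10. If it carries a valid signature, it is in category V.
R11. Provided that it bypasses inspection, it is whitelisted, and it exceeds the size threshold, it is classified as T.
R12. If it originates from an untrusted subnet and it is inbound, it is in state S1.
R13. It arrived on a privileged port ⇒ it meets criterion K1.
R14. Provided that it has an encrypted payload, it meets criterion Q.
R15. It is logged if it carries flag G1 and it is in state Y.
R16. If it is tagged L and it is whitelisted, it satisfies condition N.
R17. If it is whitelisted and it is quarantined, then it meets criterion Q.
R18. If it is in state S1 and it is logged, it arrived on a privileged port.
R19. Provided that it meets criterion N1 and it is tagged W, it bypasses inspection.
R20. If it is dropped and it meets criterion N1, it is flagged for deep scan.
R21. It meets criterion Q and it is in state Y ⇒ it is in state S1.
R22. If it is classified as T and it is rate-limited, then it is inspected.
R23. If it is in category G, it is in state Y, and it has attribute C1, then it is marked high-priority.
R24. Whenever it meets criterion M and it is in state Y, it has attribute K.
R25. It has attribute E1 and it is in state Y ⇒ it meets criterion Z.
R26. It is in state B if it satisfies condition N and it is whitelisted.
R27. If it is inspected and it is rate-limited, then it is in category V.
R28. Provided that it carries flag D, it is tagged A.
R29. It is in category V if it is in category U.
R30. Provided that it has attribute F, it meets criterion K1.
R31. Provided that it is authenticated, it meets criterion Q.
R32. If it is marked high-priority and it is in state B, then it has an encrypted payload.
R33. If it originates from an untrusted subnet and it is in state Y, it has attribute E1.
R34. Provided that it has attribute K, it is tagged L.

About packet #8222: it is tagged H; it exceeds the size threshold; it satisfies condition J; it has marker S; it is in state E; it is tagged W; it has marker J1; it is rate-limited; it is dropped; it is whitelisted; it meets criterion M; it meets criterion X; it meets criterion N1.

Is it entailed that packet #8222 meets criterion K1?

Forward chaining from the given facts derives: originates from an untrusted subnet, has attribute C1, bypasses inspection, is flagged for deep scan, is classified as T, is inspected, is in category V, matches a known-bad pattern.
Rules concluding "it meets criterion K1": R13 needs "it arrived on a privileged port"; R30 needs "it has attribute F" — none of these are established.

No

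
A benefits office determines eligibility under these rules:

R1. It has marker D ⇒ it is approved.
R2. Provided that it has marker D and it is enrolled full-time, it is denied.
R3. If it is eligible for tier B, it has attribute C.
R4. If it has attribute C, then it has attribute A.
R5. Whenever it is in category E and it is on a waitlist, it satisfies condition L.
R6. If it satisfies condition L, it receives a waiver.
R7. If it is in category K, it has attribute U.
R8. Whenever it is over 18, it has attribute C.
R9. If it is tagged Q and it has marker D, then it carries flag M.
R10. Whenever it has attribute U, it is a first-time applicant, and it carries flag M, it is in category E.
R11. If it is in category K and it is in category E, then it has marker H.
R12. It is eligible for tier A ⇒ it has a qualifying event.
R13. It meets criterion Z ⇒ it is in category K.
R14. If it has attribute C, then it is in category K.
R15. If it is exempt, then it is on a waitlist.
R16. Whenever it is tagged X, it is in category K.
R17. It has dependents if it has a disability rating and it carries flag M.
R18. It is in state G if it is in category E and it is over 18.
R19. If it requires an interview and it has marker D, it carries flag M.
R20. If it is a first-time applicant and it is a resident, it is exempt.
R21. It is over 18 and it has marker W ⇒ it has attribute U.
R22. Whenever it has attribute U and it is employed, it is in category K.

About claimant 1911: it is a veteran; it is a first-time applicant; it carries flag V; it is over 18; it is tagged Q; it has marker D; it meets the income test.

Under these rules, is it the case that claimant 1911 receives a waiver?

Forward chaining from the given facts derives: is approved, has attribute C, carries flag M, is in category K, has attribute A, has attribute U, is in category E, has marker H, is in state G.
The only rule concluding "it receives a waiver" is R6, which needs "it satisfies condition L"; that is never established.

No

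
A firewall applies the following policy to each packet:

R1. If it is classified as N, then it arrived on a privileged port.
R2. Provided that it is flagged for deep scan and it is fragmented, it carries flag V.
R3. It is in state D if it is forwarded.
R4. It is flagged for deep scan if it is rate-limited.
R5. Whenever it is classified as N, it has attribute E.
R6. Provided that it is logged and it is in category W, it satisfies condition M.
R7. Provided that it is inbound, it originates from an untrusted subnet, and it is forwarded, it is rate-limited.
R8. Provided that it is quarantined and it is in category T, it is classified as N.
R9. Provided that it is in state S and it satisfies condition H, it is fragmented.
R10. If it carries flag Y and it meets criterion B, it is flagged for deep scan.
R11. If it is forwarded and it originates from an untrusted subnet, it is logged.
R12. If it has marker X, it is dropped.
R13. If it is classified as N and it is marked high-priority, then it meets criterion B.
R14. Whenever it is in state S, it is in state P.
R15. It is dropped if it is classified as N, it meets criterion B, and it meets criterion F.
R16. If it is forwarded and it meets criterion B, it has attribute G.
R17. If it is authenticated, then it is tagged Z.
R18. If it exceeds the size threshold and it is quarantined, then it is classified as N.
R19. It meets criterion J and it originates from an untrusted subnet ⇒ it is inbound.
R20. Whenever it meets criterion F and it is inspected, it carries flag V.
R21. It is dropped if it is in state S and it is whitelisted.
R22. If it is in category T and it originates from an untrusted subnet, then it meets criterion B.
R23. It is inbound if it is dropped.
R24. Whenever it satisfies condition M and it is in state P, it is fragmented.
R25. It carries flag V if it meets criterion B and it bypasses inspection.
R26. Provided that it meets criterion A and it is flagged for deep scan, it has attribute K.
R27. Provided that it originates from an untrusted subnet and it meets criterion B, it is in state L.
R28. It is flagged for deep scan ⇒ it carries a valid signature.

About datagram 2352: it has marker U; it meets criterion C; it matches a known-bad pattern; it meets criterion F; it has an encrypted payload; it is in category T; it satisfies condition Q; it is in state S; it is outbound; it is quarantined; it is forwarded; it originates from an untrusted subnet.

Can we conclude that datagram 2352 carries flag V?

Forward chaining from the given facts derives: is in state D, is classified as N, is logged, is in state P, meets criterion B, is in state L, arrived on a privileged port, has attribute E, is dropped, has attribute G, is inbound, is rate-limited, is flagged for deep scan, carries a valid signature.
Rules concluding "it carries flag V": R2 needs "it is fragmented"; R20 needs "it is inspected"; R25 needs "it bypasses inspection" — none of these are established.

No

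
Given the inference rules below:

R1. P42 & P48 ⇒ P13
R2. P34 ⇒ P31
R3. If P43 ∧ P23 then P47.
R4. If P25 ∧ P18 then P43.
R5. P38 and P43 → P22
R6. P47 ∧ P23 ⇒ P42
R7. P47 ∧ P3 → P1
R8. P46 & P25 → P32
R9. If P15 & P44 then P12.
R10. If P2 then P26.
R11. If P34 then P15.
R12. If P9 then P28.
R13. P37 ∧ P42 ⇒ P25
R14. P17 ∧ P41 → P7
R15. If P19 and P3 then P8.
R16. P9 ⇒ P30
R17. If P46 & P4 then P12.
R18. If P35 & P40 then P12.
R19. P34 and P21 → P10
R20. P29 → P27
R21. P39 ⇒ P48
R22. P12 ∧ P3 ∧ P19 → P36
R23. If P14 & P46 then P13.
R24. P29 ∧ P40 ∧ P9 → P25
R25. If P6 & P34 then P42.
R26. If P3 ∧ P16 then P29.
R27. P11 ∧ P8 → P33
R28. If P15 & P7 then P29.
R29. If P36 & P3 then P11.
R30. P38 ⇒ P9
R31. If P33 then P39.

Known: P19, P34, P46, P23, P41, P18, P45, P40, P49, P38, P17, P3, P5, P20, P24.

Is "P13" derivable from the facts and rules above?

No

Forward chaining from the given facts derives: P31, P15, P7, P8, P29, P9, P28, P30, P27, P25, P43, P22, P32, P47, P42, P1.
Rules concluding P13: R1 needs P48; R23 needs P14 — none of these are established.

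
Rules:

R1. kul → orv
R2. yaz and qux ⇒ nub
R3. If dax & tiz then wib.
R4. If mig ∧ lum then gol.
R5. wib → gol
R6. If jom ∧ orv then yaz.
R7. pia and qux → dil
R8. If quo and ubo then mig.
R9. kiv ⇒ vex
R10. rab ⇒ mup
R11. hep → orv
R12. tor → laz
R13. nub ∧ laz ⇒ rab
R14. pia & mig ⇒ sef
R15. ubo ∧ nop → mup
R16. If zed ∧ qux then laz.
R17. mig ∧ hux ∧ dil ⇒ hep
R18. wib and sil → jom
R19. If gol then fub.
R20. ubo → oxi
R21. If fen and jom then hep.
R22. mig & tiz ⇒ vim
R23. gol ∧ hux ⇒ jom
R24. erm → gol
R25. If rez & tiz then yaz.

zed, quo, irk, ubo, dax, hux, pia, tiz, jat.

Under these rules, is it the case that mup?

No

Forward chaining from the given facts derives: wib, gol, mig, sef, fub, oxi, vim, jom.
Rules concluding mup: R10 needs rab; R15 needs nop — none of these are established.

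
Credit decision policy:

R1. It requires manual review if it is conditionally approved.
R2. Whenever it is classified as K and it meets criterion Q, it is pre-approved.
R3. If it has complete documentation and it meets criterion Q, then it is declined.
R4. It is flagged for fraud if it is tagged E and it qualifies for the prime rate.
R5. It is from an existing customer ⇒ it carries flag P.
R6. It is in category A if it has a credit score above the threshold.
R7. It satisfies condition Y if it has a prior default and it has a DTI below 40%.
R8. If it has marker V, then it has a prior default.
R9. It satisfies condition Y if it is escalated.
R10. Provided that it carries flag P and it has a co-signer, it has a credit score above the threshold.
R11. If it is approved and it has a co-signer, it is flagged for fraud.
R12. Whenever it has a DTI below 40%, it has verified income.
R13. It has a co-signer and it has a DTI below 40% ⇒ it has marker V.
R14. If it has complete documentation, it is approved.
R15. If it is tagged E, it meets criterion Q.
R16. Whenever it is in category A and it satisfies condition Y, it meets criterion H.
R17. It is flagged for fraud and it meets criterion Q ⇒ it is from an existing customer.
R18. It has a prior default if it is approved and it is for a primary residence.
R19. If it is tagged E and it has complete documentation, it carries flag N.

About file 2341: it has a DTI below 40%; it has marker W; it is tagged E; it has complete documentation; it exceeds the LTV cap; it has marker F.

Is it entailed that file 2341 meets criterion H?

No

Forward chaining from the given facts derives: has verified income, is approved, meets criterion Q, carries flag N, is declined.
The only rule concluding "it meets criterion H" is R16, which needs "it is in category A"; that is never established.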